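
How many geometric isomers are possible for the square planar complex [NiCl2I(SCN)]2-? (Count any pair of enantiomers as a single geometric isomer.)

Working through the distinct placements yields 2 geometric isomers: Cl cis; Cl trans.

2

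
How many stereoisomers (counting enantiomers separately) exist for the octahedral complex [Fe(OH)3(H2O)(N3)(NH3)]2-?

5

An octahedron has six vertices in three trans pairs; every non-trans pair is cis.
Systematic placement gives 4 geometric isomers: OH mer (3 arrangements); OH fac (chiral).
One of these lacks any improper symmetry element and so occurs as an enantiomeric pair, giving 4 + 1 = 5 stereoisomers in total.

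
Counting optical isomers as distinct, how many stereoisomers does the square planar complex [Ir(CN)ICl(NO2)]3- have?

Systematic placement gives 3 geometric isomers: (CN/I trans, Cl/NO2 trans); (CN/NO2 trans, Cl/I trans); (CN/Cl trans, I/NO2 trans).
Each arrangement has an internal mirror plane or centre of symmetry, so none is chiral.

3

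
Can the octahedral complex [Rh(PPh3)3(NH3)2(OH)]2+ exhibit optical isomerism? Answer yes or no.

Working through the distinct placements yields 3 geometric isomers: PPh3 mer, NH3 trans; PPh3 mer, NH3 cis; PPh3 fac, NH3 cis.
Each arrangement has an internal mirror plane or centre of symmetry, so none is chiral.

no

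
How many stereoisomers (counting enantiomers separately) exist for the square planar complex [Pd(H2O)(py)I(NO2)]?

A square has two trans pairs of vertices; adjacent vertices are cis.
Working through the distinct placements yields 3 geometric isomers: (H2O/NO2 trans, I/py trans); (H2O/py trans, I/NO2 trans); (H2O/I trans, NO2/py trans).
Each arrangement has an internal mirror plane or centre of symmetry, so none is chiral.

3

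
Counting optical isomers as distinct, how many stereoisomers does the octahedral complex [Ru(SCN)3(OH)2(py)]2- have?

Working through the distinct placements yields 3 geometric isomers: SCN mer, OH trans; SCN fac, OH cis; SCN mer, OH cis.
Each arrangement has an internal mirror plane or centre of symmetry, so none is chiral.

3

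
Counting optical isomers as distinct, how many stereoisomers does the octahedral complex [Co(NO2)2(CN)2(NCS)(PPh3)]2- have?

8

The distinct arrangements are (6 in all): NO2 cis, CN trans; NO2 trans, CN trans; NO2 cis, CN cis (3 arrangements, 2 chiral); NO2 trans, CN cis.
Of these, 2 lack any improper symmetry element and so occur as enantiomeric pairs, giving 6 + 2 = 8 stereoisomers in total.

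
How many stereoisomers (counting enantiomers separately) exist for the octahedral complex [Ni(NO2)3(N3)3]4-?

In an octahedral complex each vertex has one trans partner and four cis neighbours.
There are 2 geometric isomers: NO2 mer; NO2 fac.
Each arrangement has an internal mirror plane or centre of symmetry, so none is chiral.

2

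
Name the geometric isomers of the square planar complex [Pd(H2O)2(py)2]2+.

A square has two trans pairs of vertices; adjacent vertices are cis.
The distinct arrangements are (2 in all): H2O cis; H2O trans.

cis and trans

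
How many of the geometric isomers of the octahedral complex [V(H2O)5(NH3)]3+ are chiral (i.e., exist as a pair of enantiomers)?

0

An octahedron has six vertices in three trans pairs; every non-trans pair is cis.
Only one geometric arrangement is possible.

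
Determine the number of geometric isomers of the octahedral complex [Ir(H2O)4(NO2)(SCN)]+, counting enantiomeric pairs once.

2

The distinct arrangements are (2 in all): NO2 and SCN mutually trans; NO2 and SCN mutually cis.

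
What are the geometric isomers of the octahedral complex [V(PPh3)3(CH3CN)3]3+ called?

fac and mer

Working through the distinct placements yields 2 geometric isomers: PPh3 mer; PPh3 fac.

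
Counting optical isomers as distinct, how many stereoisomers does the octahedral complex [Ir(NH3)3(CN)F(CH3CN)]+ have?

5

The six octahedral sites form three mutually perpendicular trans pairs.
The distinct arrangements are (4 in all): NH3 mer (3 arrangements); NH3 fac (chiral).
One of these lacks any improper symmetry element and so occurs as an enantiomeric pair, giving 4 + 1 = 5 stereoisomers in total.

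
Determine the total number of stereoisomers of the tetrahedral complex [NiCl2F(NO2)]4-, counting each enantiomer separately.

All four vertices of a tetrahedron are equivalent and mutually adjacent, so cis/trans isomerism cannot arise.
Only one geometric arrangement is possible.

1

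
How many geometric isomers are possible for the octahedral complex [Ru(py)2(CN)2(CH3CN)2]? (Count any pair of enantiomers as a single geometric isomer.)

5

The six octahedral sites form three mutually perpendicular trans pairs.
Systematic placement gives 5 geometric isomers: py trans, CN trans, CH3CN trans; py cis, CN cis, CH3CN trans; py trans, CN cis, CH3CN cis; py cis, CN cis, CH3CN cis (chiral); py cis, CN trans, CH3CN cis.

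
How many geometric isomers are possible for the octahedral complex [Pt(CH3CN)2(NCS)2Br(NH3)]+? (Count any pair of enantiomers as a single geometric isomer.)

6

In an octahedral complex each vertex has one trans partner and four cis neighbours.
Working through the distinct placements yields 6 geometric isomers: CH3CN cis, NCS cis (3 arrangements, 2 chiral); CH3CN cis, NCS trans; CH3CN trans, NCS cis; CH3CN trans, NCS trans.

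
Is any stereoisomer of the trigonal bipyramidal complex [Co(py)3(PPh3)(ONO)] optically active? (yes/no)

In a trigonal bipyramid the two axial positions differ from the three equatorial ones.
The distinct arrangements are (4 in all): PPh3 axial, ONO axial; PPh3 equatorial, ONO axial; PPh3 axial, ONO equatorial; PPh3 equatorial, ONO equatorial.
Each arrangement has an internal mirror plane or centre of symmetry, so none is chiral.

no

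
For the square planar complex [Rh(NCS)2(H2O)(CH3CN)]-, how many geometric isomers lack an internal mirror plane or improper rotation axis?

0

In a square planar complex each vertex has one trans partner and two cis neighbours.
Systematic placement gives 2 geometric isomers: NCS cis; NCS trans.
Each arrangement has an internal mirror plane or centre of symmetry, so none is chiral.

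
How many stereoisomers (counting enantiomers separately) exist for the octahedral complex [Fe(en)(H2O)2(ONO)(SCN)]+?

An octahedron has six vertices in three trans pairs; every non-trans pair is cis.
Each en is bidentate and must span two cis positions.
Working through the distinct placements yields 4 geometric isomers: H2O trans; H2O cis (3 arrangements, 2 chiral).
Of these, 2 lack any improper symmetry element and so occur as enantiomeric pairs, giving 4 + 2 = 6 stereoisomers in total.

6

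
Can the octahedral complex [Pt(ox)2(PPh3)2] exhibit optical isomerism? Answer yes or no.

An octahedron has six vertices in three trans pairs; every non-trans pair is cis.
Each ox is bidentate and must span two cis positions.
Systematic placement gives 2 geometric isomers: PPh3 trans; PPh3 cis (chiral).
One of these lacks any improper symmetry element and so occurs as an enantiomeric pair, giving 2 + 1 = 3 stereoisomers in total.

yes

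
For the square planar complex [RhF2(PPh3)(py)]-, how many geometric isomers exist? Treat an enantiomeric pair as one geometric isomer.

The distinct arrangements are (2 in all): F cis; F trans.

2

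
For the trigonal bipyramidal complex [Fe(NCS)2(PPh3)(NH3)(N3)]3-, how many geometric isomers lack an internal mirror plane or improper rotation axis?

3

A trigonal bipyramid has two axial and three equatorial sites, which are chemically inequivalent.
Systematic enumeration (placing each ligand type in turn and discarding arrangements equivalent by rotation or reflection) gives 7 geometric isomers.
Of these, 3 lack any improper symmetry element and so occur as enantiomeric pairs, giving 7 + 3 = 10 stereoisomers in total.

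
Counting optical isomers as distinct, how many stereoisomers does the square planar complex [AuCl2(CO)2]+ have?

2

In a square planar complex each vertex has one trans partner and two cis neighbours.
The distinct arrangements are (2 in all): Cl cis; Cl trans.
Each arrangement has an internal mirror plane or centre of symmetry, so none is chiral.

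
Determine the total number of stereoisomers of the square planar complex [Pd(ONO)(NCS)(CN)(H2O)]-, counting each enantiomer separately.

3

In a square planar complex each vertex has one trans partner and two cis neighbours.
Working through the distinct placements yields 3 geometric isomers: (CN/NCS trans, H2O/ONO trans); (CN/ONO trans, H2O/NCS trans); (CN/H2O trans, NCS/ONO trans).
Each arrangement has an internal mirror plane or centre of symmetry, so none is chiral.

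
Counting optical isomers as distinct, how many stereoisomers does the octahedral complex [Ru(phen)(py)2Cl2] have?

Each phen is bidentate and must span two cis positions.
There are 3 geometric isomers: py cis, Cl trans; py trans, Cl cis; py cis, Cl cis (chiral).
One of these lacks any improper symmetry element and so occurs as an enantiomeric pair, giving 3 + 1 = 4 stereoisomers in total.

4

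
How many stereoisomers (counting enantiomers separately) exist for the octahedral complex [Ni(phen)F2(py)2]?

The six octahedral sites form three mutually perpendicular trans pairs.
Each phen is bidentate and must span two cis positions.
There are 3 geometric isomers: F trans, py cis; F cis, py trans; F cis, py cis (chiral).
One of these lacks any improper symmetry element and so occurs as an enantiomeric pair, giving 3 + 1 = 4 stereoisomers in total.

4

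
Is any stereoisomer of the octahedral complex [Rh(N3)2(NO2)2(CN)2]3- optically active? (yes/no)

Working through the distinct placements yields 5 geometric isomers: N3 trans, NO2 trans, CN trans; N3 cis, NO2 cis, CN trans; N3 cis, NO2 trans, CN cis; N3 cis, NO2 cis, CN cis (chiral); N3 trans, NO2 cis, CN cis.
One of these lacks any improper symmetry element and so occurs as an enantiomeric pair, giving 5 + 1 = 6 stereoisomers in total.

yes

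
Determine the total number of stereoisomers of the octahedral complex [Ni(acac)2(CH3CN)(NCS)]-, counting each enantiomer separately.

Each acac is bidentate and must span two cis positions.
The distinct arrangements are (2 in all): CH3CN and NCS mutually trans; CH3CN and NCS mutually cis (chiral).
One of these lacks any improper symmetry element and so occurs as an enantiomeric pair, giving 2 + 1 = 3 stereoisomers in total.

3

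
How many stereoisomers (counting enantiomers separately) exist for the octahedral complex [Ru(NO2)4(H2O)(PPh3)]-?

2

The six octahedral sites form three mutually perpendicular trans pairs.
There are 2 geometric isomers: H2O and PPh3 mutually cis; H2O and PPh3 mutually trans.
Each arrangement has an internal mirror plane or centre of symmetry, so none is chiral.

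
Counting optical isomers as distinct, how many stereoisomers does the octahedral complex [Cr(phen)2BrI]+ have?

In an octahedral complex each vertex has one trans partner and four cis neighbours.
Each phen is bidentate and must span two cis positions.
There are 2 geometric isomers: Br and I mutually trans; Br and I mutually cis (chiral).
One of these lacks any improper symmetry element and so occurs as an enantiomeric pair, giving 2 + 1 = 3 stereoisomers in total.

3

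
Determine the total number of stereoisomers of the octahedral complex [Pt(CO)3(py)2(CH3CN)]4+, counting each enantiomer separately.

3

An octahedron has six vertices in three trans pairs; every non-trans pair is cis.
There are 3 geometric isomers: CO mer, py trans; CO fac, py cis; CO mer, py cis.
Each arrangement has an internal mirror plane or centre of symmetry, so none is chiral.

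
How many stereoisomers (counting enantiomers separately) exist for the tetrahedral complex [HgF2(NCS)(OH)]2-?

In a tetrahedral complex all four positions are equivalent and every pair of ligands is adjacent — there is no cis/trans distinction.
Only one geometric arrangement is possible.

1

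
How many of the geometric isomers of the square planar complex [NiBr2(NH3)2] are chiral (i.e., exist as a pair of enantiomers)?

0

A square has two trans pairs of vertices; adjacent vertices are cis.
There are 2 geometric isomers: Br cis; Br trans.
Each arrangement has an internal mirror plane or centre of symmetry, so none is chiral.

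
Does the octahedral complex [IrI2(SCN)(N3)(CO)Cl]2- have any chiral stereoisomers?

In an octahedral complex each vertex has one trans partner and four cis neighbours.
Exhaustive case analysis gives 9 geometric isomers.
Of these, 6 lack any improper symmetry element and so occur as enantiomeric pairs, giving 9 + 6 = 15 stereoisomers in total.

yes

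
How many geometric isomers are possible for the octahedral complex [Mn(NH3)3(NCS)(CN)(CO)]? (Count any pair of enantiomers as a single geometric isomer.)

4

An octahedron has six vertices in three trans pairs; every non-trans pair is cis.
There are 4 geometric isomers: NH3 mer (3 arrangements); NH3 fac (chiral).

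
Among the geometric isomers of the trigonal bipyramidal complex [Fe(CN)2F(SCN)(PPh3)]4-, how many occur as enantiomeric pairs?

A trigonal bipyramid has two axial and three equatorial sites, which are chemically inequivalent.
Exhaustive case analysis gives 7 geometric isomers.
Of these, 3 lack any improper symmetry element and so occur as enantiomeric pairs, giving 7 + 3 = 10 stereoisomers in total.

3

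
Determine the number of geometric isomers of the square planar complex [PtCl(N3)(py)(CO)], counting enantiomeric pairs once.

3

A square has two trans pairs of vertices; adjacent vertices are cis.
Systematic placement gives 3 geometric isomers: (CO/N3 trans, Cl/py trans); (CO/py trans, Cl/N3 trans); (CO/Cl trans, N3/py trans).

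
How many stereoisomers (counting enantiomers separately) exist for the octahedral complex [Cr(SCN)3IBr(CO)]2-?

An octahedron has six vertices in three trans pairs; every non-trans pair is cis.
Systematic placement gives 4 geometric isomers: SCN mer (3 arrangements); SCN fac (chiral).
One of these lacks any improper symmetry element and so occurs as an enantiomeric pair, giving 4 + 1 = 5 stereoisomers in total.

5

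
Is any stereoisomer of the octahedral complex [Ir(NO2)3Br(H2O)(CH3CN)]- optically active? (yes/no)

An octahedron has six vertices in three trans pairs; every non-trans pair is cis.
Systematic placement gives 4 geometric isomers: NO2 mer (3 arrangements); NO2 fac (chiral).
One of these lacks any improper symmetry element and so occurs as an enantiomeric pair, giving 4 + 1 = 5 stereoisomers in total.

yes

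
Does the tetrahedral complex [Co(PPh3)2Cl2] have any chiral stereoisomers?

no

In a tetrahedral complex all four positions are equivalent and every pair of ligands is adjacent — there is no cis/trans distinction.
Only one geometric arrangement is possible.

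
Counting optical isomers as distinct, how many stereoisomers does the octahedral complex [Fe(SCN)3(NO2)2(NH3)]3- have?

In an octahedral complex each vertex has one trans partner and four cis neighbours.
The distinct arrangements are (3 in all): SCN mer, NO2 cis; SCN mer, NO2 trans; SCN fac, NO2 cis.
Each arrangement has an internal mirror plane or centre of symmetry, so none is chiral.

3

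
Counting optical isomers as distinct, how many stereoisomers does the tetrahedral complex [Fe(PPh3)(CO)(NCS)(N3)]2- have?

Only one geometric arrangement is possible; it has no improper symmetry element, so it exists as a pair of enantiomers (2 stereoisomers).

2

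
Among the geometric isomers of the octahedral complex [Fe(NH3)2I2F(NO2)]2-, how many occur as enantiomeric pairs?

2

The six octahedral sites form three mutually perpendicular trans pairs.
Systematic placement gives 6 geometric isomers: NH3 cis, I cis (3 arrangements, 2 chiral); NH3 trans, I cis; NH3 cis, I trans; NH3 trans, I trans.
Of these, 2 lack any improper symmetry element and so occur as enantiomeric pairs, giving 6 + 2 = 8 stereoisomers in total.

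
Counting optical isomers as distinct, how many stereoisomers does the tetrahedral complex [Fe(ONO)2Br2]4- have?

1

In a tetrahedral complex all four positions are equivalent and every pair of ligands is adjacent — there is no cis/trans distinction.
Only one geometric arrangement is possible.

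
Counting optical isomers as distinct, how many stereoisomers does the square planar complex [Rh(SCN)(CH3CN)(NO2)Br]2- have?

3

In a square planar complex each vertex has one trans partner and two cis neighbours.
The distinct arrangements are (3 in all): (Br/NO2 trans, CH3CN/SCN trans); (Br/SCN trans, CH3CN/NO2 trans); (Br/CH3CN trans, NO2/SCN trans).
Each arrangement has an internal mirror plane or centre of symmetry, so none is chiral.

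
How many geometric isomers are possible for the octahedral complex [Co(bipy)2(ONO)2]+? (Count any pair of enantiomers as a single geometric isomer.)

In an octahedral complex each vertex has one trans partner and four cis neighbours.
Each bipy is bidentate and must span two cis positions.
The distinct arrangements are (2 in all): ONO trans; ONO cis (chiral).

2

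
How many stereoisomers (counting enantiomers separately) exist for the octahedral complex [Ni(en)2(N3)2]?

3

An octahedron has six vertices in three trans pairs; every non-trans pair is cis.
Each en is bidentate and must span two cis positions.
Systematic placement gives 2 geometric isomers: N3 trans; N3 cis (chiral).
One of these lacks any improper symmetry element and so occurs as an enantiomeric pair, giving 2 + 1 = 3 stereoisomers in total.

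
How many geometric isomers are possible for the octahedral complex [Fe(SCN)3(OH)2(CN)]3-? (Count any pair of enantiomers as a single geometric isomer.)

An octahedron has six vertices in three trans pairs; every non-trans pair is cis.
The distinct arrangements are (3 in all): SCN mer, OH cis; SCN mer, OH trans; SCN fac, OH cis.

3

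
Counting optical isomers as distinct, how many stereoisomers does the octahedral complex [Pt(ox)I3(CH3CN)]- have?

2

In an octahedral complex each vertex has one trans partner and four cis neighbours.
Each ox is bidentate and must span two cis positions.
The distinct arrangements are (2 in all): I fac; I mer.
Each arrangement has an internal mirror plane or centre of symmetry, so none is chiral.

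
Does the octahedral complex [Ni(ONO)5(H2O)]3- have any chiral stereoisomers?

no

An octahedron has six vertices in three trans pairs; every non-trans pair is cis.
Only one geometric arrangement is possible.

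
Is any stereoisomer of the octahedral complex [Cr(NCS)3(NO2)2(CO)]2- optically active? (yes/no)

An octahedron has six vertices in three trans pairs; every non-trans pair is cis.
There are 3 geometric isomers: NCS mer, NO2 trans; NCS fac, NO2 cis; NCS mer, NO2 cis.
Each arrangement has an internal mirror plane or centre of symmetry, so none is chiral.

no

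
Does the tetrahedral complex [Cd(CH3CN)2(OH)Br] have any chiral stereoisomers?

no

In a tetrahedral complex all four positions are equivalent and every pair of ligands is adjacent — there is no cis/trans distinction.
Only one geometric arrangement is possible.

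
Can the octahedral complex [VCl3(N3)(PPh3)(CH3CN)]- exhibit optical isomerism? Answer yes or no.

In an octahedral complex each vertex has one trans partner and four cis neighbours.
The distinct arrangements are (4 in all): Cl mer (3 arrangements); Cl fac (chiral).
One of these lacks any improper symmetry element and so occurs as an enantiomeric pair, giving 4 + 1 = 5 stereoisomers in total.

yes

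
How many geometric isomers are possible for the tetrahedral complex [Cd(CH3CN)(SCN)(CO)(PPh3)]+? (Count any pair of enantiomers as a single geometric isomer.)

All four vertices of a tetrahedron are equivalent and mutually adjacent, so cis/trans isomerism cannot arise.
Only one geometric arrangement is possible; it has no improper symmetry element, so it exists as a pair of enantiomers (2 stereoisomers).

1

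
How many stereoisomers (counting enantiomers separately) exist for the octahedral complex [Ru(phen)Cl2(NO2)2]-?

An octahedron has six vertices in three trans pairs; every non-trans pair is cis.
Each phen is bidentate and must span two cis positions.
There are 3 geometric isomers: Cl trans, NO2 cis; Cl cis, NO2 cis (chiral); Cl cis, NO2 trans.
One of these lacks any improper symmetry element and so occurs as an enantiomeric pair, giving 3 + 1 = 4 stereoisomers in total.

4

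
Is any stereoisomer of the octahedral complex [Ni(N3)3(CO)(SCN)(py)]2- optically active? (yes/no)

The six octahedral sites form three mutually perpendicular trans pairs.
Systematic placement gives 4 geometric isomers: N3 mer (3 arrangements); N3 fac (chiral).
One of these lacks any improper symmetry element and so occurs as an enantiomeric pair, giving 4 + 1 = 5 stereoisomers in total.

yes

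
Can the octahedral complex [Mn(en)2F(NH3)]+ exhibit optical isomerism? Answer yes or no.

yes

The six octahedral sites form three mutually perpendicular trans pairs.
Each en is bidentate and must span two cis positions.
The distinct arrangements are (2 in all): F and NH3 mutually trans; F and NH3 mutually cis (chiral).
One of these lacks any improper symmetry element and so occurs as an enantiomeric pair, giving 2 + 1 = 3 stereoisomers in total.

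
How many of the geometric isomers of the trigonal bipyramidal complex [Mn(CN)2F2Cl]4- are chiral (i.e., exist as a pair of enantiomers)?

1

A trigonal bipyramid has two axial and three equatorial sites, which are chemically inequivalent.
Systematic enumeration (placing each ligand type in turn and discarding arrangements equivalent by rotation or reflection) gives 5 geometric isomers.
One of these lacks any improper symmetry element and so occurs as an enantiomeric pair, giving 5 + 1 = 6 stereoisomers in total.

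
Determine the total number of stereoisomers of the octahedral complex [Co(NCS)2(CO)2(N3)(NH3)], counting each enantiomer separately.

8

The six octahedral sites form three mutually perpendicular trans pairs.
There are 6 geometric isomers: NCS cis, CO trans; NCS trans, CO trans; NCS cis, CO cis (3 arrangements, 2 chiral); NCS trans, CO cis.
Of these, 2 lack any improper symmetry element and so occur as enantiomeric pairs, giving 6 + 2 = 8 stereoisomers in total.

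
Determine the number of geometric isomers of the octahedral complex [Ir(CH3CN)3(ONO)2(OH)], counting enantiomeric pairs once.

3

The six octahedral sites form three mutually perpendicular trans pairs.
Working through the distinct placements yields 3 geometric isomers: CH3CN mer, ONO trans; CH3CN mer, ONO cis; CH3CN fac, ONO cis.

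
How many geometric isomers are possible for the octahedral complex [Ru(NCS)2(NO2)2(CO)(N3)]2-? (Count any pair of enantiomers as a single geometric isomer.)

In an octahedral complex each vertex has one trans partner and four cis neighbours.
Working through the distinct placements yields 6 geometric isomers: NCS trans, NO2 trans; NCS cis, NO2 cis (3 arrangements, 2 chiral); NCS cis, NO2 trans; NCS trans, NO2 cis.

6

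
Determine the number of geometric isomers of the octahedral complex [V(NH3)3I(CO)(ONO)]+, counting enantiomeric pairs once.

4

There are 4 geometric isomers: NH3 mer (3 arrangements); NH3 fac (chiral).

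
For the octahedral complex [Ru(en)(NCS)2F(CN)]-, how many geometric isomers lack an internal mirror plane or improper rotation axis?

2

Each en is bidentate and must span two cis positions.
Systematic placement gives 4 geometric isomers: NCS cis (3 arrangements, 2 chiral); NCS trans.
Of these, 2 lack any improper symmetry element and so occur as enantiomeric pairs, giving 4 + 2 = 6 stereoisomers in total.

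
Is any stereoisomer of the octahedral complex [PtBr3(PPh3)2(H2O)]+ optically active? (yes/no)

no

There are 3 geometric isomers: Br mer, PPh3 trans; Br mer, PPh3 cis; Br fac, PPh3 cis.
Each arrangement has an internal mirror plane or centre of symmetry, so none is chiral.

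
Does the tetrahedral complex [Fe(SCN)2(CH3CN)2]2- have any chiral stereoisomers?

All four vertices of a tetrahedron are equivalent and mutually adjacent, so cis/trans isomerism cannot arise.
Only one geometric arrangement is possible.

no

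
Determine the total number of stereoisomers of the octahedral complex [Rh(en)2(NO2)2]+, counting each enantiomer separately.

Each en is bidentate and must span two cis positions.
The distinct arrangements are (2 in all): NO2 trans; NO2 cis (chiral).
One of these lacks any improper symmetry element and so occurs as an enantiomeric pair, giving 2 + 1 = 3 stereoisomers in total.

3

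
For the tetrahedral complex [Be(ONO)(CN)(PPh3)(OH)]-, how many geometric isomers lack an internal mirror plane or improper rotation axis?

1

In a tetrahedral complex all four positions are equivalent and every pair of ligands is adjacent — there is no cis/trans distinction.
Only one geometric arrangement is possible; it has no improper symmetry element, so it exists as a pair of enantiomers (2 stereoisomers).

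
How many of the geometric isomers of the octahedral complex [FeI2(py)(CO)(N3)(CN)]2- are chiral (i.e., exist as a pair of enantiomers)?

6

An octahedron has six vertices in three trans pairs; every non-trans pair is cis.
Exhaustive case analysis gives 9 geometric isomers.
Of these, 6 lack any improper symmetry element and so occur as enantiomeric pairs, giving 9 + 6 = 15 stereoisomers in total.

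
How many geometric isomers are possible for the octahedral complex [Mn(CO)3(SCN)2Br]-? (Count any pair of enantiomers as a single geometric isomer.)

In an octahedral complex each vertex has one trans partner and four cis neighbours.
Working through the distinct placements yields 3 geometric isomers: CO mer, SCN trans; CO fac, SCN cis; CO mer, SCN cis.

3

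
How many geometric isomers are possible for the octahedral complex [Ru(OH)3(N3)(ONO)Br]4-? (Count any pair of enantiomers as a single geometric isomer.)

4

An octahedron has six vertices in three trans pairs; every non-trans pair is cis.
Systematic placement gives 4 geometric isomers: OH mer (3 arrangements); OH fac (chiral).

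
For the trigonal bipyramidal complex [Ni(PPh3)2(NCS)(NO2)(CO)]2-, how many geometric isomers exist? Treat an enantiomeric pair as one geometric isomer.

7

A trigonal bipyramid has two axial and three equatorial sites, which are chemically inequivalent.
Exhaustive case analysis gives 7 geometric isomers.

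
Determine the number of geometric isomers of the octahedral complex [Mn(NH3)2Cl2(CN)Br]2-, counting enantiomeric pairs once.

An octahedron has six vertices in three trans pairs; every non-trans pair is cis.
Systematic placement gives 6 geometric isomers: NH3 trans, Cl trans; NH3 cis, Cl cis (3 arrangements, 2 chiral); NH3 trans, Cl cis; NH3 cis, Cl trans.

6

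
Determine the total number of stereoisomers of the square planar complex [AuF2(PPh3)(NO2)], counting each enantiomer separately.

2

In a square planar complex each vertex has one trans partner and two cis neighbours.
Working through the distinct placements yields 2 geometric isomers: F cis; F trans.
Each arrangement has an internal mirror plane or centre of symmetry, so none is chiral.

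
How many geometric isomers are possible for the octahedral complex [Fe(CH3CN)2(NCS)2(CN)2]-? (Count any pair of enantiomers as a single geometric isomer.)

5

An octahedron has six vertices in three trans pairs; every non-trans pair is cis.
Systematic placement gives 5 geometric isomers: CH3CN trans, NCS trans, CN trans; CH3CN trans, NCS cis, CN cis; CH3CN cis, NCS trans, CN cis; CH3CN cis, NCS cis, CN cis (chiral); CH3CN cis, NCS cis, CN trans.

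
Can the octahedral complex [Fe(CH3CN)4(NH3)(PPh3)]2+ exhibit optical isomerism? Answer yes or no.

Working through the distinct placements yields 2 geometric isomers: NH3 and PPh3 mutually trans; NH3 and PPh3 mutually cis.
Each arrangement has an internal mirror plane or centre of symmetry, so none is chiral.

no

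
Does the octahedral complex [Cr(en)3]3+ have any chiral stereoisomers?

An octahedron has six vertices in three trans pairs; every non-trans pair is cis.
Each en is bidentate and must span two cis positions.
Only one geometric arrangement is possible; it has no improper symmetry element, so it exists as a pair of enantiomers (2 stereoisomers).

yes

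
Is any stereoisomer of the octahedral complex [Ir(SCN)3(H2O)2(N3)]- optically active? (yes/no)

An octahedron has six vertices in three trans pairs; every non-trans pair is cis.
Working through the distinct placements yields 3 geometric isomers: SCN mer, H2O trans; SCN mer, H2O cis; SCN fac, H2O cis.
Each arrangement has an internal mirror plane or centre of symmetry, so none is chiral.

no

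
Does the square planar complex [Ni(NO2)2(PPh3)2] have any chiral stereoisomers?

In a square planar complex each vertex has one trans partner and two cis neighbours.
Systematic placement gives 2 geometric isomers: NO2 cis; NO2 trans.
Each arrangement has an internal mirror plane or centre of symmetry, so none is chiral.

no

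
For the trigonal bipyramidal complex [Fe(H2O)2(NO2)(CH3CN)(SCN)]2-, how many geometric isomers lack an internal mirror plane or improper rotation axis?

3

In a trigonal bipyramid the two axial positions differ from the three equatorial ones.
Exhaustive case analysis gives 7 geometric isomers.
Of these, 3 lack any improper symmetry element and so occur as enantiomeric pairs, giving 7 + 3 = 10 stereoisomers in total.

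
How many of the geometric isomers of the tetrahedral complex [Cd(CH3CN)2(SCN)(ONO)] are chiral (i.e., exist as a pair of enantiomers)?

Only one geometric arrangement is possible.

0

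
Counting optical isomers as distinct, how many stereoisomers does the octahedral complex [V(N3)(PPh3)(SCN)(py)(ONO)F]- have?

Exhaustive case analysis gives 15 geometric isomers.
Of these, 15 lack any improper symmetry element and so occur as enantiomeric pairs, giving 15 + 15 = 30 stereoisomers in total.

30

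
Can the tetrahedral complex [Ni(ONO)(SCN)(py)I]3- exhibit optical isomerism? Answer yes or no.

yes

In a tetrahedral complex all four positions are equivalent and every pair of ligands is adjacent — there is no cis/trans distinction.
Only one geometric arrangement is possible; it has no improper symmetry element, so it exists as a pair of enantiomers (2 stereoisomers).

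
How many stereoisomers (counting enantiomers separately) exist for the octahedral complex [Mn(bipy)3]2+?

An octahedron has six vertices in three trans pairs; every non-trans pair is cis.
Each bipy is bidentate and must span two cis positions.
Only one geometric arrangement is possible; it has no improper symmetry element, so it exists as a pair of enantiomers (2 stereoisomers).

2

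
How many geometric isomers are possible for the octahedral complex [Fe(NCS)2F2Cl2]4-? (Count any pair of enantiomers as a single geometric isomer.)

5

In an octahedral complex each vertex has one trans partner and four cis neighbours.
There are 5 geometric isomers: NCS trans, F trans, Cl trans; NCS cis, F cis, Cl trans; NCS trans, F cis, Cl cis; NCS cis, F cis, Cl cis (chiral); NCS cis, F trans, Cl cis.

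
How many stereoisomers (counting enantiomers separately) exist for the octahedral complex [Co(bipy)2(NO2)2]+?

An octahedron has six vertices in three trans pairs; every non-trans pair is cis.
Each bipy is bidentate and must span two cis positions.
There are 2 geometric isomers: NO2 trans; NO2 cis (chiral).
One of these lacks any improper symmetry element and so occurs as an enantiomeric pair, giving 2 + 1 = 3 stereoisomers in total.

3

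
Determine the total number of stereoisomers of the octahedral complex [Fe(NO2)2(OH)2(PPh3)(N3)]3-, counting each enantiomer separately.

8

An octahedron has six vertices in three trans pairs; every non-trans pair is cis.
The distinct arrangements are (6 in all): NO2 cis, OH cis (3 arrangements, 2 chiral); NO2 cis, OH trans; NO2 trans, OH cis; NO2 trans, OH trans.
Of these, 2 lack any improper symmetry element and so occur as enantiomeric pairs, giving 6 + 2 = 8 stereoisomers in total.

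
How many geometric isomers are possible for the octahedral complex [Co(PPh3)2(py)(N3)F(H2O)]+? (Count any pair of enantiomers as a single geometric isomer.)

9

In an octahedral complex each vertex has one trans partner and four cis neighbours.
Systematic enumeration (placing each ligand type in turn and discarding arrangements equivalent by rotation or reflection) gives 9 geometric isomers.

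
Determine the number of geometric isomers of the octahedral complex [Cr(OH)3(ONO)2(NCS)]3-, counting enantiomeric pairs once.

An octahedron has six vertices in three trans pairs; every non-trans pair is cis.
Working through the distinct placements yields 3 geometric isomers: OH mer, ONO trans; OH fac, ONO cis; OH mer, ONO cis.

3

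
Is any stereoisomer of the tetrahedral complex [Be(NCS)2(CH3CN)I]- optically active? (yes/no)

Only one geometric arrangement is possible.

no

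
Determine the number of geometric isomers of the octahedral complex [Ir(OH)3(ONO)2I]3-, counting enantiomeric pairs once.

3

An octahedron has six vertices in three trans pairs; every non-trans pair is cis.
Working through the distinct placements yields 3 geometric isomers: OH mer, ONO trans; OH fac, ONO cis; OH mer, ONO cis.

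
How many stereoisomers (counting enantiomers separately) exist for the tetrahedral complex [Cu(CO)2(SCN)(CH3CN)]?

1

All four vertices of a tetrahedron are equivalent and mutually adjacent, so cis/trans isomerism cannot arise.
Only one geometric arrangement is possible.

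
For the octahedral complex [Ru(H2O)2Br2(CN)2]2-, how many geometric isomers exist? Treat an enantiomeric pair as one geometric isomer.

An octahedron has six vertices in three trans pairs; every non-trans pair is cis.
There are 5 geometric isomers: H2O trans, Br trans, CN trans; H2O cis, Br trans, CN cis; H2O trans, Br cis, CN cis; H2O cis, Br cis, CN cis (chiral); H2O cis, Br cis, CN trans.

5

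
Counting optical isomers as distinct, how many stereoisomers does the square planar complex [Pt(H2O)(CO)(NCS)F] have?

In a square planar complex each vertex has one trans partner and two cis neighbours.
Systematic placement gives 3 geometric isomers: (CO/H2O trans, F/NCS trans); (CO/NCS trans, F/H2O trans); (CO/F trans, H2O/NCS trans).
Each arrangement has an internal mirror plane or centre of symmetry, so none is chiral.

3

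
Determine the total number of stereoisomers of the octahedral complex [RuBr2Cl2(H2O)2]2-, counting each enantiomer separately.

6

There are 5 geometric isomers: Br trans, Cl trans, H2O trans; Br trans, Cl cis, H2O cis; Br cis, Cl cis, H2O trans; Br cis, Cl cis, H2O cis (chiral); Br cis, Cl trans, H2O cis.
One of these lacks any improper symmetry element and so occurs as an enantiomeric pair, giving 5 + 1 = 6 stereoisomers in total.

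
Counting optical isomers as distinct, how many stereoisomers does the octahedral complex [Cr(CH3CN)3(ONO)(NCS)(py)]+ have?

5

In an octahedral complex each vertex has one trans partner and four cis neighbours.
Systematic placement gives 4 geometric isomers: CH3CN mer (3 arrangements); CH3CN fac (chiral).
One of these lacks any improper symmetry element and so occurs as an enantiomeric pair, giving 4 + 1 = 5 stereoisomers in total.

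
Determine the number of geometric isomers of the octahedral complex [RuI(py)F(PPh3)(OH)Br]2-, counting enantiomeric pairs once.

An octahedron has six vertices in three trans pairs; every non-trans pair is cis.
Systematic enumeration (placing each ligand type in turn and discarding arrangements equivalent by rotation or reflection) gives 15 geometric isomers.

15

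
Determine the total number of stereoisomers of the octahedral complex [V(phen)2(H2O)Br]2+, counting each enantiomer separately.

In an octahedral complex each vertex has one trans partner and four cis neighbours.
Each phen is bidentate and must span two cis positions.
There are 2 geometric isomers: H2O and Br mutually trans; H2O and Br mutually cis (chiral).
One of these lacks any improper symmetry element and so occurs as an enantiomeric pair, giving 2 + 1 = 3 stereoisomers in total.

3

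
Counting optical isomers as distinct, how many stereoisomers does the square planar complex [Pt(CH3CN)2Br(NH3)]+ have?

2

In a square planar complex each vertex has one trans partner and two cis neighbours.
The distinct arrangements are (2 in all): CH3CN cis; CH3CN trans.
Each arrangement has an internal mirror plane or centre of symmetry, so none is chiral.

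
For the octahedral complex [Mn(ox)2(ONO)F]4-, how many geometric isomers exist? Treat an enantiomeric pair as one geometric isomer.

2

In an octahedral complex each vertex has one trans partner and four cis neighbours.
Each ox is bidentate and must span two cis positions.
Systematic placement gives 2 geometric isomers: ONO and F mutually trans; ONO and F mutually cis (chiral).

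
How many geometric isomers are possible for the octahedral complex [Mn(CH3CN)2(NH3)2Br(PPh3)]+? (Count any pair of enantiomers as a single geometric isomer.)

An octahedron has six vertices in three trans pairs; every non-trans pair is cis.
Systematic placement gives 6 geometric isomers: CH3CN cis, NH3 cis (3 arrangements, 2 chiral); CH3CN cis, NH3 trans; CH3CN trans, NH3 cis; CH3CN trans, NH3 trans.

6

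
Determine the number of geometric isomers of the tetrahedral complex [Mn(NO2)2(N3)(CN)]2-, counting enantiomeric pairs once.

In a tetrahedral complex all four positions are equivalent and every pair of ligands is adjacent — there is no cis/trans distinction.
Only one geometric arrangement is possible.

1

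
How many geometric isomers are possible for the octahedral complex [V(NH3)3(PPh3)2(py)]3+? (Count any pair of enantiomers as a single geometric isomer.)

3

The six octahedral sites form three mutually perpendicular trans pairs.
Systematic placement gives 3 geometric isomers: NH3 mer, PPh3 cis; NH3 mer, PPh3 trans; NH3 fac, PPh3 cis.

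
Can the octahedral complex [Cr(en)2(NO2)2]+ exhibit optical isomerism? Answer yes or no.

yes

Each en is bidentate and must span two cis positions.
The distinct arrangements are (2 in all): NO2 trans; NO2 cis (chiral).
One of these lacks any improper symmetry element and so occurs as an enantiomeric pair, giving 2 + 1 = 3 stereoisomers in total.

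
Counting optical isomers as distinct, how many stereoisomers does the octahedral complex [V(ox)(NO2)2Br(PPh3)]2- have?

6

Each ox is bidentate and must span two cis positions.
Systematic placement gives 4 geometric isomers: NO2 cis (3 arrangements, 2 chiral); NO2 trans.
Of these, 2 lack any improper symmetry element and so occur as enantiomeric pairs, giving 4 + 2 = 6 stereoisomers in total.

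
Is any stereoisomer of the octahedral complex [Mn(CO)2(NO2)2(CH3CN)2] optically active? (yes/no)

yes

An octahedron has six vertices in three trans pairs; every non-trans pair is cis.
The distinct arrangements are (5 in all): CO trans, NO2 trans, CH3CN trans; CO cis, NO2 cis, CH3CN trans; CO cis, NO2 trans, CH3CN cis; CO cis, NO2 cis, CH3CN cis (chiral); CO trans, NO2 cis, CH3CN cis.
One of these lacks any improper symmetry element and so occurs as an enantiomeric pair, giving 5 + 1 = 6 stereoisomers in total.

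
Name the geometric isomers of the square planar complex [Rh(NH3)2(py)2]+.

A square has two trans pairs of vertices; adjacent vertices are cis.
The distinct arrangements are (2 in all): NH3 cis; NH3 trans.

cis and trans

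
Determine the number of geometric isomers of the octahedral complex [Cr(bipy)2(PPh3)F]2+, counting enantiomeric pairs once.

2

The six octahedral sites form three mutually perpendicular trans pairs.
Each bipy is bidentate and must span two cis positions.
Working through the distinct placements yields 2 geometric isomers: PPh3 and F mutually trans; PPh3 and F mutually cis (chiral).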